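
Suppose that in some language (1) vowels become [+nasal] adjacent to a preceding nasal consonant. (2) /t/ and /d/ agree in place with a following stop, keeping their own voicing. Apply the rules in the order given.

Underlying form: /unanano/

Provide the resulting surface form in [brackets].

[unãnãnõ]

Rule 1: /a/ after nasal /n/ → [ã]
Rule 1: /a/ after nasal /n/ → [ã]
Rule 1: /o/ after nasal /n/ → [õ]
After rule 1: unãnãnõ
Rule 2: no segment meets the rule's conditions; no change.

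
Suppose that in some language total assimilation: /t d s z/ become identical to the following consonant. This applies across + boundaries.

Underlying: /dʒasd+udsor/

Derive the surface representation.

/s/ before /d/ → [d] (total assimilation)
/d/ before /s/ → [s] (total assimilation)

[dʒadd+ussor]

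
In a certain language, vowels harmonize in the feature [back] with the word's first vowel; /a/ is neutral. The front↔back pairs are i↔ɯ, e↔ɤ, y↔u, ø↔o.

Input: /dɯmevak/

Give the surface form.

[dɯmɤvak]

/e/ harmonizes with /ɯ/ ([+back]) → [ɤ]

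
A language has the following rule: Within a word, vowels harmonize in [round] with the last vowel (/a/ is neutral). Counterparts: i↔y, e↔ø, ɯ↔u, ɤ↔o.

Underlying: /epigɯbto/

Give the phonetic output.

/e/ harmonizes with /o/ ([+round]) → [ø]
/i/ harmonizes with /o/ ([+round]) → [y]
/ɯ/ harmonizes with /o/ ([+round]) → [u]

[øpygubto]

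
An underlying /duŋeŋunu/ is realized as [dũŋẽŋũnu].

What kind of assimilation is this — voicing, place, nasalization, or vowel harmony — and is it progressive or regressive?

/u/→[ũ] /e/→[ẽ] /u/→[ũ].
Each target copies a feature from the following segment, so the direction is regressive.

nasalization, regressive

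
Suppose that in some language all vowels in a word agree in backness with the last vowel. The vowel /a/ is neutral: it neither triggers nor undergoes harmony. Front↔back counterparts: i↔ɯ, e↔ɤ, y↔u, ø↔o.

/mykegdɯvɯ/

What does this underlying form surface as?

/y/ harmonizes with /ɯ/ ([+back]) → [u]
/e/ harmonizes with /ɯ/ ([+back]) → [ɤ]

[mukɤgdɯvɯ]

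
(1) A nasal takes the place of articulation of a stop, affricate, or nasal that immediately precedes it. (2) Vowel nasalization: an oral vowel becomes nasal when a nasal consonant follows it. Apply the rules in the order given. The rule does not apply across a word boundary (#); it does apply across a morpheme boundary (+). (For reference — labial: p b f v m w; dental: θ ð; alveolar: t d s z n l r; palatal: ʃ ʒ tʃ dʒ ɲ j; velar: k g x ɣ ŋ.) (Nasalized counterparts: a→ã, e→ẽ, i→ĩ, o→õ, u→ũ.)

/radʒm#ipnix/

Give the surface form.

Rule 1: /m/ after /dʒ/ (palatal) → [ɲ]
Rule 1: /n/ after /p/ (labial) → [m]
After rule 1: radʒɲ#ipmix
Rule 2: no segment meets the rule's conditions; no change.

[radʒɲ#ipmix]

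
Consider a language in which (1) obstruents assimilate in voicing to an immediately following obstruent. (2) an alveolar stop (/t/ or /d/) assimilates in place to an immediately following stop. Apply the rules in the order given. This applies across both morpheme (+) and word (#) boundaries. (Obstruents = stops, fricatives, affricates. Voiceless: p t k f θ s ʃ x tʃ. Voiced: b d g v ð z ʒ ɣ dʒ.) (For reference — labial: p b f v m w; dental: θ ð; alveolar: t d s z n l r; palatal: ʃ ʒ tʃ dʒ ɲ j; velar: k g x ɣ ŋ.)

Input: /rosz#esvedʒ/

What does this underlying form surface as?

Rule 1: /s/ before /z/ (voiced) → [z]
Rule 1: /s/ before /v/ (voiced) → [z]
After rule 1: rozz#ezvedʒ
Rule 2: no segment meets the rule's conditions; no change.

[rozz#ezvedʒ]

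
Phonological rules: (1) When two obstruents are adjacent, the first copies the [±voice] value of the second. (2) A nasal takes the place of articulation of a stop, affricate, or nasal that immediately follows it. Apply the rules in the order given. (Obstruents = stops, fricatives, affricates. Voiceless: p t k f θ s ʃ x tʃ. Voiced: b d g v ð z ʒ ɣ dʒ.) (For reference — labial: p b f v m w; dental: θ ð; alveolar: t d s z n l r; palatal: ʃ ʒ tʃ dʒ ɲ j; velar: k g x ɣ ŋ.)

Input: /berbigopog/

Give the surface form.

Rule 1: no segment meets the rule's conditions; no change.
After rule 1: berbigopog
Rule 2: no segment meets the rule's conditions; no change.

[berbigopog]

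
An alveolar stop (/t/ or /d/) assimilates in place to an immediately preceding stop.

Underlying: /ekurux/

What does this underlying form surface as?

[ekurux]

no segment meets the rule's conditions; no change.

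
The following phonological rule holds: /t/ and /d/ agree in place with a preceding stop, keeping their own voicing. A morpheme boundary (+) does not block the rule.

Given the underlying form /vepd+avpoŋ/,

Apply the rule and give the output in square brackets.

[vepb+avpoŋ]

/d/ after /p/ (labial) → [b]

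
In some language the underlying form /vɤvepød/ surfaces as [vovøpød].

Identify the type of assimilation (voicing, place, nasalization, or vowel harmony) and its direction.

vowel harmony, regressive

/ɤ/→[o] /e/→[ø].
Vowels agree with the last vowel, so the harmony is regressive.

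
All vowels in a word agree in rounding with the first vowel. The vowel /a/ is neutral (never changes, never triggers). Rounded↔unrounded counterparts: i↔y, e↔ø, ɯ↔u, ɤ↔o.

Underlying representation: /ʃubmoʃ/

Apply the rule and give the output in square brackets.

[ʃubmoʃ]

no segment meets the rule's conditions; no change.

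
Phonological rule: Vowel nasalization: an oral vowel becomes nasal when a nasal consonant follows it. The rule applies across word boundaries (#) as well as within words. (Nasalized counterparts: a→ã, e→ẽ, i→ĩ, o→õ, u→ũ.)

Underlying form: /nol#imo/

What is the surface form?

/i/ before nasal /m/ → [ĩ]

[nol#ĩmo]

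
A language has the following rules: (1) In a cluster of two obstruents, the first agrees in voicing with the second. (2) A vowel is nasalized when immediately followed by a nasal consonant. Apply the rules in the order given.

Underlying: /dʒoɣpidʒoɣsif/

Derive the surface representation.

Rule 1: /ɣ/ before /p/ (voiceless) → [x]
Rule 1: /ɣ/ before /s/ (voiceless) → [x]
After rule 1: dʒoxpidʒoxsif
Rule 2: no segment meets the rule's conditions; no change.

[dʒoxpidʒoxsif]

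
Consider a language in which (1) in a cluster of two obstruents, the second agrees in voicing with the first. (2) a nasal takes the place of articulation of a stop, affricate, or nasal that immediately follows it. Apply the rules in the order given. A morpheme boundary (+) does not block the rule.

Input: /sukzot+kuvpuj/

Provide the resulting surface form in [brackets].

[suksot+kuvbuj]

Rule 1: /z/ after /k/ (voiceless) → [s]
Rule 1: /p/ after /v/ (voiced) → [b]
After rule 1: suksot+kuvbuj
Rule 2: no segment meets the rule's conditions; no change.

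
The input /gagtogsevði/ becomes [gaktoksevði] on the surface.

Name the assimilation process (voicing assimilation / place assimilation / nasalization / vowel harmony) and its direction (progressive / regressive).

voicing assimilation, regressive

/g/→[k] /g/→[k].
Each target copies a feature from the following segment, so the direction is regressive.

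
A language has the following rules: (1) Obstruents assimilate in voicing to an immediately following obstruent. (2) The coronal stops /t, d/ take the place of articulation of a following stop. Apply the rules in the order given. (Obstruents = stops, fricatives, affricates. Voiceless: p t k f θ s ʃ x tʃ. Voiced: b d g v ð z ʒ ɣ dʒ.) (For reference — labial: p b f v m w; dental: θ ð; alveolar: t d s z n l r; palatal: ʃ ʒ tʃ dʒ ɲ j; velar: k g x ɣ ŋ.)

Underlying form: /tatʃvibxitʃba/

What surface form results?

[tadʒvipxidʒba]

Rule 1: /tʃ/ before /v/ (voiced) → [dʒ]
Rule 1: /b/ before /x/ (voiceless) → [p]
Rule 1: /tʃ/ before /b/ (voiced) → [dʒ]
After rule 1: tadʒvipxidʒba
Rule 2: no segment meets the rule's conditions; no change.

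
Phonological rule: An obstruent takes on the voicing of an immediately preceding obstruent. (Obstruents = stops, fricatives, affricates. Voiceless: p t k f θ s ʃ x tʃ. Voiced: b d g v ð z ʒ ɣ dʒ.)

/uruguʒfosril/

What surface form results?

[uruguʒvosril]

/f/ after /ʒ/ (voiced) → [v]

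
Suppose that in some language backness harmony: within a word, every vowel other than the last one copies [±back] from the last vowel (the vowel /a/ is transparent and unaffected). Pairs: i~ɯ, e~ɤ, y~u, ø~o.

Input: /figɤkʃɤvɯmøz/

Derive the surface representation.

/ɤ/ harmonizes with /ø/ ([-back]) → [e]
/ɤ/ harmonizes with /ø/ ([-back]) → [e]
/ɯ/ harmonizes with /ø/ ([-back]) → [i]

[figekʃevimøz]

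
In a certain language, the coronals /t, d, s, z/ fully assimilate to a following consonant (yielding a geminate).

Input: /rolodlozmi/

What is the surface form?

/d/ before /l/ → [l] (total assimilation)
/z/ before /m/ → [m] (total assimilation)

[rolollommi]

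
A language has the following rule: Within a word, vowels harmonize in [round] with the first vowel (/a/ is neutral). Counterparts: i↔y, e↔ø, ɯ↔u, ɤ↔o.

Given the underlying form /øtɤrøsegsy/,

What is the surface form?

[øtorøsøgsy]

/ɤ/ harmonizes with /ø/ ([+round]) → [o]
/e/ harmonizes with /ø/ ([+round]) → [ø]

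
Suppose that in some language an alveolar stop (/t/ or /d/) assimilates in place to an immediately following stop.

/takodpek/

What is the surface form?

[takobpek]

/d/ before /p/ (labial) → [b]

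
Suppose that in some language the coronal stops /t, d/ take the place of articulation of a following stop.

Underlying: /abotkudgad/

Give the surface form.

/t/ before /k/ (velar) → [k]
/d/ before /g/ (velar) → [g]

[abokkuggad]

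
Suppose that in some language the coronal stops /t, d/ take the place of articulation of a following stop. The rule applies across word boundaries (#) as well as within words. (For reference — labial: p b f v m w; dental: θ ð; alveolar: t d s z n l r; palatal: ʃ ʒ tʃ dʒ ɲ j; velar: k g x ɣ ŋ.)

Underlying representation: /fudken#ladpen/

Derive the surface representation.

[fugken#labpen]

/d/ before /k/ (velar) → [g]
/d/ before /p/ (labial) → [b]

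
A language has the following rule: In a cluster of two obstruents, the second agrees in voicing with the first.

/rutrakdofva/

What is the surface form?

[rutraktoffa]

/d/ after /k/ (voiceless) → [t]
/v/ after /f/ (voiceless) → [f]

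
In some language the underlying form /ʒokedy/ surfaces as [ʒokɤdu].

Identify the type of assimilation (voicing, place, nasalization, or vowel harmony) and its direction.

/e/→[ɤ] /y/→[u].
Vowels agree with the first vowel, so the harmony is progressive.

vowel harmony, progressive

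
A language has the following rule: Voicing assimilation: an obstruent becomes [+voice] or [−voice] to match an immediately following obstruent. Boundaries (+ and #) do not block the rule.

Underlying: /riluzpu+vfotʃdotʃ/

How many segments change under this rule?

3

/z/ before /p/ (voiceless) → [s]
/v/ before /f/ (voiceless) → [f]
/tʃ/ before /d/ (voiced) → [dʒ]
3 segments change.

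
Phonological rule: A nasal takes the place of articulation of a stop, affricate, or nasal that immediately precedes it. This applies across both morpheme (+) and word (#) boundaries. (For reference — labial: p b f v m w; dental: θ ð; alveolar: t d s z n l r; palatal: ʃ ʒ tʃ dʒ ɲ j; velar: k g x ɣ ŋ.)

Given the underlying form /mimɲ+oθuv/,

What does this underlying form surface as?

[mimm+oθuv]

/ɲ/ after /m/ (labial) → [m]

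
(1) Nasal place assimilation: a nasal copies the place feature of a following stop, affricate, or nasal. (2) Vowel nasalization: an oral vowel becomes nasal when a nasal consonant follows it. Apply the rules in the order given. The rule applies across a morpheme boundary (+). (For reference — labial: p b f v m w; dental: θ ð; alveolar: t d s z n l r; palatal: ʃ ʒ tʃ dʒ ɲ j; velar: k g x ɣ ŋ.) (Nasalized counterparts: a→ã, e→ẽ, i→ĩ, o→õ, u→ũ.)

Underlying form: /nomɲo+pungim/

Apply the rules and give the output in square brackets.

Rule 1: /m/ before /ɲ/ (palatal) → [ɲ]
Rule 1: /n/ before /g/ (velar) → [ŋ]
After rule 1: noɲɲo+puŋgim
Rule 2: /o/ before nasal /ɲ/ → [õ]
Rule 2: /u/ before nasal /ŋ/ → [ũ]
Rule 2: /i/ before nasal /m/ → [ĩ]

[nõɲɲo+pũŋgĩm]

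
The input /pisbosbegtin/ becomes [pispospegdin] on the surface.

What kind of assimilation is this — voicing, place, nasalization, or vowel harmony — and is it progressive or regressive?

/b/→[p] /b/→[p] /t/→[d].
Each target copies a feature from the preceding segment, so the direction is progressive.

voicing assimilation, progressive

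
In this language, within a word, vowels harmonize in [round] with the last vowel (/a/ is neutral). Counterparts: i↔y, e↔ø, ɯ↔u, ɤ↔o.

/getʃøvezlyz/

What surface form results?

[gøtʃøvøzlyz]

/e/ harmonizes with /y/ ([+round]) → [ø]
/e/ harmonizes with /y/ ([+round]) → [ø]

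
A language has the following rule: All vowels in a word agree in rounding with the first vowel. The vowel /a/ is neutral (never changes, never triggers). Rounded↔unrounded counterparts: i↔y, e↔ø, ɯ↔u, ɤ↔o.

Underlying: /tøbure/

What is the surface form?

/e/ harmonizes with /ø/ ([+round]) → [ø]

[tøburø]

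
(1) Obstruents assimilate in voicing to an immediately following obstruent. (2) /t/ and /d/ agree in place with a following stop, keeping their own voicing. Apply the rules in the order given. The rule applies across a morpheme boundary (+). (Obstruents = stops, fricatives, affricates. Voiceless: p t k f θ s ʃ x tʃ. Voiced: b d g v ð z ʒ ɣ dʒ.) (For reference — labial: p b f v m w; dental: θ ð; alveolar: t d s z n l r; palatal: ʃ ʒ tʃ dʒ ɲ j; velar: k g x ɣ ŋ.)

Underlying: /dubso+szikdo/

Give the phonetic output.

[dupso+zzigdo]

Rule 1: /b/ before /s/ (voiceless) → [p]
Rule 1: /s/ before /z/ (voiced) → [z]
Rule 1: /k/ before /d/ (voiced) → [g]
After rule 1: dupso+zzigdo
Rule 2: no segment meets the rule's conditions; no change.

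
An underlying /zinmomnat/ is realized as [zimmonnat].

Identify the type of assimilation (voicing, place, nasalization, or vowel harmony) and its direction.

/n/→[m] /m/→[n].
Each target copies a feature from the following segment, so the direction is regressive.

place assimilation, regressive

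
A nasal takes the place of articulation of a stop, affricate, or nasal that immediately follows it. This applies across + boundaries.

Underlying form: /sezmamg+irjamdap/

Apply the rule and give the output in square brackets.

[sezmaŋg+irjandap]

/m/ before /g/ (velar) → [ŋ]
/m/ before /d/ (alveolar) → [n]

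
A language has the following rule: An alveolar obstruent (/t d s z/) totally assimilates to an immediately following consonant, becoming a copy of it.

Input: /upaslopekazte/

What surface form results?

/s/ before /l/ → [l] (total assimilation)
/z/ before /t/ → [t] (total assimilation)

[upallopekatte]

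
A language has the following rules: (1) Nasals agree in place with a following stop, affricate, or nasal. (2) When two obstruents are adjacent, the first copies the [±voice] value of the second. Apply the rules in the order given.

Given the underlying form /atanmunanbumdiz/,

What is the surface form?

Rule 1: /n/ before /m/ (labial) → [m]
Rule 1: /n/ before /b/ (labial) → [m]
Rule 1: /m/ before /d/ (alveolar) → [n]
After rule 1: atammunambundiz
Rule 2: no segment meets the rule's conditions; no change.

[atammunambundiz]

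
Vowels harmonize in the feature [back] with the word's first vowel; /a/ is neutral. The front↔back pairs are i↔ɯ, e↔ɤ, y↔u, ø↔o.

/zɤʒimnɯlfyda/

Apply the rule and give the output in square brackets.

/i/ harmonizes with /ɤ/ ([+back]) → [ɯ]
/y/ harmonizes with /ɤ/ ([+back]) → [u]

[zɤʒɯmnɯlfuda]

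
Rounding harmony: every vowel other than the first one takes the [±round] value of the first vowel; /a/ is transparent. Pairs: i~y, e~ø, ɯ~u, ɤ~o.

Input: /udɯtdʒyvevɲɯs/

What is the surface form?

/ɯ/ harmonizes with /u/ ([+round]) → [u]
/e/ harmonizes with /u/ ([+round]) → [ø]
/ɯ/ harmonizes with /u/ ([+round]) → [u]

[udutdʒyvøvɲus]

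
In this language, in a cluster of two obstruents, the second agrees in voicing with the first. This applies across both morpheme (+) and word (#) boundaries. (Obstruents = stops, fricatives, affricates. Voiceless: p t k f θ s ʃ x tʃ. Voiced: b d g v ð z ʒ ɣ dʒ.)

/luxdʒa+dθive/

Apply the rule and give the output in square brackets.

/dʒ/ after /x/ (voiceless) → [tʃ]
/θ/ after /d/ (voiced) → [ð]

[luxtʃa+dðive]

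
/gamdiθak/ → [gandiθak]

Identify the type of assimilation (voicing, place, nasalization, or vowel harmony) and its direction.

place assimilation, regressive

/m/→[n].
Each target copies a feature from the following segment, so the direction is regressive.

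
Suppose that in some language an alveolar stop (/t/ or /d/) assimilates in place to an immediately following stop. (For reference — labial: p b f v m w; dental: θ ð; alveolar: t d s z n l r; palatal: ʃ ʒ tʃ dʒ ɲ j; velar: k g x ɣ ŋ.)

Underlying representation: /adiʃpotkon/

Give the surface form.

[adiʃpokkon]

/t/ before /k/ (velar) → [k]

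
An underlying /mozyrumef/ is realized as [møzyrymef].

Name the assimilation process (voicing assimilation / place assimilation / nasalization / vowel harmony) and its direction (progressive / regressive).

vowel harmony, regressive

/o/→[ø] /u/→[y].
Vowels agree with the last vowel, so the harmony is regressive.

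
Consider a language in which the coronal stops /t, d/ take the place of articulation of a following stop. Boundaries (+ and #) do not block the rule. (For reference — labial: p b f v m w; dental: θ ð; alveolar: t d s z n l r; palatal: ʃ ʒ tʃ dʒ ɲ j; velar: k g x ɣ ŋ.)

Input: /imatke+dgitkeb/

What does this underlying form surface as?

[imakke+ggikkeb]

/t/ before /k/ (velar) → [k]
/d/ before /g/ (velar) → [g]
/t/ before /k/ (velar) → [k]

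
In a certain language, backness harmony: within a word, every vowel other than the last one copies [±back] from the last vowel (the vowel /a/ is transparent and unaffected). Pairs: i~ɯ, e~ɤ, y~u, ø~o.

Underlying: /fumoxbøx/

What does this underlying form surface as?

/u/ harmonizes with /ø/ ([-back]) → [y]
/o/ harmonizes with /ø/ ([-back]) → [ø]

[fymøxbøx]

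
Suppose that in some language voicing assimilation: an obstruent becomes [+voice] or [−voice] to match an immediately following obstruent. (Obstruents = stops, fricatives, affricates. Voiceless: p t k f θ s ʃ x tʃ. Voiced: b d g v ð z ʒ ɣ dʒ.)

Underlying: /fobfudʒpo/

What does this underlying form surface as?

[fopfutʃpo]

/b/ before /f/ (voiceless) → [p]
/dʒ/ before /p/ (voiceless) → [tʃ]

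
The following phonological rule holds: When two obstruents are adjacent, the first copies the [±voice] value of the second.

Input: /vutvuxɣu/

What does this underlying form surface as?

/t/ before /v/ (voiced) → [d]
/x/ before /ɣ/ (voiced) → [ɣ]

[vudvuɣɣu]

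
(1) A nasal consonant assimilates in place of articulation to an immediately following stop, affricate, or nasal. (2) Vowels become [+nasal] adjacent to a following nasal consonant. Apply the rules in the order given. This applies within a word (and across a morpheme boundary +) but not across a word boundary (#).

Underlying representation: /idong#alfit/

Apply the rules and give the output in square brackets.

[idõŋg#alfit]

Rule 1: /n/ before /g/ (velar) → [ŋ]
After rule 1: idoŋg#alfit
Rule 2: /o/ before nasal /ŋ/ → [õ]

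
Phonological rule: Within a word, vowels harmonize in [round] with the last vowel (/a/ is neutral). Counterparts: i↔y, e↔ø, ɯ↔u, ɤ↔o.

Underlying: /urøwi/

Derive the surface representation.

[ɯrewi]

/u/ harmonizes with /i/ ([-round]) → [ɯ]
/ø/ harmonizes with /i/ ([-round]) → [e]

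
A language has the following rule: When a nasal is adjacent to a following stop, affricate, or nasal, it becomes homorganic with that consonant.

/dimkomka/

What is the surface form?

/m/ before /k/ (velar) → [ŋ]
/m/ before /k/ (velar) → [ŋ]

[diŋkoŋka]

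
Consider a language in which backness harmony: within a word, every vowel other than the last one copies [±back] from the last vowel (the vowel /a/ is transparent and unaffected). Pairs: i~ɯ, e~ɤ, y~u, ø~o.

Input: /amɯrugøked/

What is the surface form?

[amirygøked]

/ɯ/ harmonizes with /e/ ([-back]) → [i]
/u/ harmonizes with /e/ ([-back]) → [y]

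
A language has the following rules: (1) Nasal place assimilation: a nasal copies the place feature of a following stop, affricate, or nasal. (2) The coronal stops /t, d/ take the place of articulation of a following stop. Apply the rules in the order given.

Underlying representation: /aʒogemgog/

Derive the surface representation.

Rule 1: /m/ before /g/ (velar) → [ŋ]
After rule 1: aʒogeŋgog
Rule 2: no segment meets the rule's conditions; no change.

[aʒogeŋgog]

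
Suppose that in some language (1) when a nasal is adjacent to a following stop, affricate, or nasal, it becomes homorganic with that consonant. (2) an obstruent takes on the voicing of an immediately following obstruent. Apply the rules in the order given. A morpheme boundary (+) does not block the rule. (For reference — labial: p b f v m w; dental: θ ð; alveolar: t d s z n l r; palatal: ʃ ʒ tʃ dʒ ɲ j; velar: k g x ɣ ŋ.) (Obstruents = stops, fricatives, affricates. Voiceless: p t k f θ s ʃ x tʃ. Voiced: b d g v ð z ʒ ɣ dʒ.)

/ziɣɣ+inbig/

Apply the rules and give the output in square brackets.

[ziɣɣ+imbig]

Rule 1: /n/ before /b/ (labial) → [m]
After rule 1: ziɣɣ+imbig
Rule 2: no segment meets the rule's conditions; no change.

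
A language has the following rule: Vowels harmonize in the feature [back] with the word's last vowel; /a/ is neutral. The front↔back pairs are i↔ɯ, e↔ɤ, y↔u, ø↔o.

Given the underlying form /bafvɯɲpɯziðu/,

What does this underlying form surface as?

[bafvɯɲpɯzɯðu]

/i/ harmonizes with /u/ ([+back]) → [ɯ]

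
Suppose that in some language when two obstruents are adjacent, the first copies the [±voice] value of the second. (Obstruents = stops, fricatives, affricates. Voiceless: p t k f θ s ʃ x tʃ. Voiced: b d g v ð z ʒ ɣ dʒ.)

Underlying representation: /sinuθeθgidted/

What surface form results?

/θ/ before /g/ (voiced) → [ð]
/d/ before /t/ (voiceless) → [t]

[sinuθeðgitted]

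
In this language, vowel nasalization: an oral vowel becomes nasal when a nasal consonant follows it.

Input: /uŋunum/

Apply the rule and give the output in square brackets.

/u/ before nasal /ŋ/ → [ũ]
/u/ before nasal /n/ → [ũ]
/u/ before nasal /m/ → [ũ]

[ũŋũnũm]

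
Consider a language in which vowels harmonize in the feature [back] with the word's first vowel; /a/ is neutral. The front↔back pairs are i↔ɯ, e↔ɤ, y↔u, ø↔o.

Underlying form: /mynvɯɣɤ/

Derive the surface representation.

[mynviɣe]

/ɯ/ harmonizes with /y/ ([-back]) → [i]
/ɤ/ harmonizes with /y/ ([-back]) → [e]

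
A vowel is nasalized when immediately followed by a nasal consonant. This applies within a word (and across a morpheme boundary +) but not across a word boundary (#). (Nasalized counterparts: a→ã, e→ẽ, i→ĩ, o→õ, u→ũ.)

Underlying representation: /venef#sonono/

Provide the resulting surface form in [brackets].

/e/ before nasal /n/ → [ẽ]
/o/ before nasal /n/ → [õ]
/o/ before nasal /n/ → [õ]

[vẽnef#sõnõno]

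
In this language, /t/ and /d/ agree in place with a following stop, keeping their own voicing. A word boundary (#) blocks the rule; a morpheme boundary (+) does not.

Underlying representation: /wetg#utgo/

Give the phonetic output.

[wekg#ukgo]

/t/ before /g/ (velar) → [k]
/t/ before /g/ (velar) → [k]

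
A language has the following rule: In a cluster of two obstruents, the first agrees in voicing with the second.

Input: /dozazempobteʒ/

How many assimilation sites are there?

1

/b/ before /t/ (voiceless) → [p]
1 segment changes.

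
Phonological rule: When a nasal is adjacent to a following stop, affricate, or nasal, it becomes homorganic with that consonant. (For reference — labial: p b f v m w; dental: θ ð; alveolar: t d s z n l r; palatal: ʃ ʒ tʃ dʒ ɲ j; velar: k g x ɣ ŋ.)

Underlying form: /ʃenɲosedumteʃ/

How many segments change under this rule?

2

/n/ before /ɲ/ (palatal) → [ɲ]
/m/ before /t/ (alveolar) → [n]
2 segments change.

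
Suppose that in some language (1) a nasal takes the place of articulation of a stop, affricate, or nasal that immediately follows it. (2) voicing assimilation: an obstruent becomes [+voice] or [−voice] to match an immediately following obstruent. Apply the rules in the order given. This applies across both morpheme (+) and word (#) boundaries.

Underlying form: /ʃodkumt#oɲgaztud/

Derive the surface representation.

Rule 1: /m/ before /t/ (alveolar) → [n]
Rule 1: /ɲ/ before /g/ (velar) → [ŋ]
After rule 1: ʃodkunt#oŋgaztud
Rule 2: /d/ before /k/ (voiceless) → [t]
Rule 2: /z/ before /t/ (voiceless) → [s]

[ʃotkunt#oŋgastud]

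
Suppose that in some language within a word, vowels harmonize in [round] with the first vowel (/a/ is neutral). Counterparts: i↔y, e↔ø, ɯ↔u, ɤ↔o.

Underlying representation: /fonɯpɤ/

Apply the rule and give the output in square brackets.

[fonupo]

/ɯ/ harmonizes with /o/ ([+round]) → [u]
/ɤ/ harmonizes with /o/ ([+round]) → [o]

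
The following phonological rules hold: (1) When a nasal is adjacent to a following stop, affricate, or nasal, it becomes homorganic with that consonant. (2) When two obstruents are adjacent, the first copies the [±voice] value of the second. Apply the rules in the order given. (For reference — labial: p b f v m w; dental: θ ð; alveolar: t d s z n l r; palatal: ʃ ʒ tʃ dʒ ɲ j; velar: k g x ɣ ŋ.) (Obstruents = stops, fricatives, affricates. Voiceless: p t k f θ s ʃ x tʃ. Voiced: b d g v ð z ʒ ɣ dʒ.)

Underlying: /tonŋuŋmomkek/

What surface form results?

[toŋŋummoŋkek]

Rule 1: /n/ before /ŋ/ (velar) → [ŋ]
Rule 1: /ŋ/ before /m/ (labial) → [m]
Rule 1: /m/ before /k/ (velar) → [ŋ]
After rule 1: toŋŋummoŋkek
Rule 2: no segment meets the rule's conditions; no change.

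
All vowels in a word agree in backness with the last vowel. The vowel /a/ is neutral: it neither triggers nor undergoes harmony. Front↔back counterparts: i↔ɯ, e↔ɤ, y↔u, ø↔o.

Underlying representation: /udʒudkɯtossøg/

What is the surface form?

/u/ harmonizes with /ø/ ([-back]) → [y]
/u/ harmonizes with /ø/ ([-back]) → [y]
/ɯ/ harmonizes with /ø/ ([-back]) → [i]
/o/ harmonizes with /ø/ ([-back]) → [ø]

[ydʒydkitøssøg]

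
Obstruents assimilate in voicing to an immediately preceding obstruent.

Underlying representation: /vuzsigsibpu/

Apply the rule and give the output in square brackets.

/s/ after /z/ (voiced) → [z]
/s/ after /g/ (voiced) → [z]
/p/ after /b/ (voiced) → [b]

[vuzzigzibbu]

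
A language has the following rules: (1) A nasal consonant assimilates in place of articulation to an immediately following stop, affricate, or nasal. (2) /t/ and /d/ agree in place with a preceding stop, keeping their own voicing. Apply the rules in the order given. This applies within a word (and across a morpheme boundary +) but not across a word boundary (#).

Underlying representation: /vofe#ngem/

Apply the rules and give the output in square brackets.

[vofe#ŋgem]

Rule 1: /n/ before /g/ (velar) → [ŋ]
After rule 1: vofe#ŋgem
Rule 2: no segment meets the rule's conditions; no change.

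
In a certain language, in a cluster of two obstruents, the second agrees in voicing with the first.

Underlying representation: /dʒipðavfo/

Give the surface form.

[dʒipθavvo]

/ð/ after /p/ (voiceless) → [θ]
/f/ after /v/ (voiced) → [v]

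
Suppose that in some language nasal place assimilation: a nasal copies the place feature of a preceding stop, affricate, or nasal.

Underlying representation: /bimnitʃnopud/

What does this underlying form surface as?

[bimmitʃɲopud]

/n/ after /m/ (labial) → [m]
/n/ after /tʃ/ (palatal) → [ɲ]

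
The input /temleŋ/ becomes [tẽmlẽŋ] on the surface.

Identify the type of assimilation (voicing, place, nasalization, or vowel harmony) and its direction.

nasalization, regressive

/e/→[ẽ] /e/→[ẽ].
Each target copies a feature from the following segment, so the direction is regressive.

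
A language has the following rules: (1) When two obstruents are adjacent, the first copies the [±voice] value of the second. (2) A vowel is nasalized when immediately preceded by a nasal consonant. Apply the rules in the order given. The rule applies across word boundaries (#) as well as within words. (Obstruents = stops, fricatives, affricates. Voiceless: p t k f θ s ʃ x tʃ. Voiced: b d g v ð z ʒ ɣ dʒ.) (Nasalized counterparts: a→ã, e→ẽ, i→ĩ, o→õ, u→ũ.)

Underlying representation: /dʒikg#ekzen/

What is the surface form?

Rule 1: /k/ before /g/ (voiced) → [g]
Rule 1: /k/ before /z/ (voiced) → [g]
After rule 1: dʒigg#egzen
Rule 2: no segment meets the rule's conditions; no change.

[dʒigg#egzen]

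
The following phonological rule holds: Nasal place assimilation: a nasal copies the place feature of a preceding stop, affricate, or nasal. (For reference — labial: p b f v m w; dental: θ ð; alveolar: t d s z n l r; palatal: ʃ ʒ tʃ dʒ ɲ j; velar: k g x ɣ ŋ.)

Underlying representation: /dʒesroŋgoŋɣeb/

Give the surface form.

[dʒesroŋgoŋɣeb]

no segment meets the rule's conditions; no change.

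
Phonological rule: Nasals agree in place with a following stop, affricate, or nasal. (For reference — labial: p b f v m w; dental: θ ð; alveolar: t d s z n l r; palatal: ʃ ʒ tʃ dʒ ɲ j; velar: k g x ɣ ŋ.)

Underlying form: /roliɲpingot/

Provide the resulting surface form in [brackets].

[rolimpiŋgot]

/ɲ/ before /p/ (labial) → [m]
/n/ before /g/ (velar) → [ŋ]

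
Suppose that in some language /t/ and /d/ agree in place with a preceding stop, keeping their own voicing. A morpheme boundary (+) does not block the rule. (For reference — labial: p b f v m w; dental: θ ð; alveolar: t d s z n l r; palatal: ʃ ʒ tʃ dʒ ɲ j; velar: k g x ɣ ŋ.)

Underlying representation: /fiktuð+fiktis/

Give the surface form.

/t/ after /k/ (velar) → [k]
/t/ after /k/ (velar) → [k]

[fikkuð+fikkis]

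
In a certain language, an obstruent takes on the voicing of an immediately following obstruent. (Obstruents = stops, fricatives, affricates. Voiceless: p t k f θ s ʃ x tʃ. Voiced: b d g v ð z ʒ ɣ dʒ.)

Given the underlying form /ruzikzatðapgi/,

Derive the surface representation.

[ruzigzadðabgi]

/k/ before /z/ (voiced) → [g]
/t/ before /ð/ (voiced) → [d]
/p/ before /g/ (voiced) → [b]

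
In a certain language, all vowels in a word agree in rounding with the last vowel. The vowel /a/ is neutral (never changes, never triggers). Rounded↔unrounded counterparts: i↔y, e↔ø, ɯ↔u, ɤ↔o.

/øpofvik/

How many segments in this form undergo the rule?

/ø/ harmonizes with /i/ ([-round]) → [e]
/o/ harmonizes with /i/ ([-round]) → [ɤ]
2 segments change.

2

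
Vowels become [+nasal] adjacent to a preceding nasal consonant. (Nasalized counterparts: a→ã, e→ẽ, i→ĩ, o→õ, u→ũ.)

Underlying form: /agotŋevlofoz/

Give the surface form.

/e/ after nasal /ŋ/ → [ẽ]

[agotŋẽvlofoz]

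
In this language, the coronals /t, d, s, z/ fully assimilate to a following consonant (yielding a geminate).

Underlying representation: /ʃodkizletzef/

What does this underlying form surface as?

[ʃokkillezzef]

/d/ before /k/ → [k] (total assimilation)
/z/ before /l/ → [l] (total assimilation)
/t/ before /z/ → [z] (total assimilation)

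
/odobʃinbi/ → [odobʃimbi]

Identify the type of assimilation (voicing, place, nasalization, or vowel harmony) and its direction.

/n/→[m].
Each target copies a feature from the following segment, so the direction is regressive.

place assimilation, regressive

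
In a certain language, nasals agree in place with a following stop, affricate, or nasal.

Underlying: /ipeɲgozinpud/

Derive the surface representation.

/ɲ/ before /g/ (velar) → [ŋ]
/n/ before /p/ (labial) → [m]

[ipeŋgozimpud]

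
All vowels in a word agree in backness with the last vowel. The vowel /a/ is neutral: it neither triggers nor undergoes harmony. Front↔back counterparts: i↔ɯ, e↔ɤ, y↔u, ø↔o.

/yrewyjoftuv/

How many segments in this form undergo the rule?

/y/ harmonizes with /u/ ([+back]) → [u]
/e/ harmonizes with /u/ ([+back]) → [ɤ]
/y/ harmonizes with /u/ ([+back]) → [u]
3 segments change.

3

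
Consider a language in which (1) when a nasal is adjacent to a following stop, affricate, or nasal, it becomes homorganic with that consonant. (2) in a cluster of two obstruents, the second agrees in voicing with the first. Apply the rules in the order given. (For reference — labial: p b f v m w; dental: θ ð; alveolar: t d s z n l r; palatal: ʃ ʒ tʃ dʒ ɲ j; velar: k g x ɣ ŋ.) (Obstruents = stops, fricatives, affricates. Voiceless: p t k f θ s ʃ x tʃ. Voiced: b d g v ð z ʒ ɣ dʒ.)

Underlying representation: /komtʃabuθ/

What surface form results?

Rule 1: /m/ before /tʃ/ (palatal) → [ɲ]
After rule 1: koɲtʃabuθ
Rule 2: no segment meets the rule's conditions; no change.

[koɲtʃabuθ]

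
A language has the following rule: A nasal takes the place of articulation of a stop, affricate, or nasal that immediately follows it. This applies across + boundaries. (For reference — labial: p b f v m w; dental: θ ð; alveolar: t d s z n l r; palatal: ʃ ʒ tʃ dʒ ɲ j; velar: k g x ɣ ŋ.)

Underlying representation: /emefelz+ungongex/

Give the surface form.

[emefelz+uŋgoŋgex]

/n/ before /g/ (velar) → [ŋ]
/n/ before /g/ (velar) → [ŋ]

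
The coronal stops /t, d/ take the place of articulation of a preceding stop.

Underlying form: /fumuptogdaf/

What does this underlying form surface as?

/t/ after /p/ (labial) → [p]
/d/ after /g/ (velar) → [g]

[fumuppoggaf]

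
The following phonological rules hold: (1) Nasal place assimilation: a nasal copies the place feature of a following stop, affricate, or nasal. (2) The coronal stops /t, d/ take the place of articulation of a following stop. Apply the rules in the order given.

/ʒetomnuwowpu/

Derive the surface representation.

[ʒetonnuwowpu]

Rule 1: /m/ before /n/ (alveolar) → [n]
After rule 1: ʒetonnuwowpu
Rule 2: no segment meets the rule's conditions; no change.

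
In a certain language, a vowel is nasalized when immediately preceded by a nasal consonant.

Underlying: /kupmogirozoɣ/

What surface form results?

[kupmõgirozoɣ]

/o/ after nasal /m/ → [õ]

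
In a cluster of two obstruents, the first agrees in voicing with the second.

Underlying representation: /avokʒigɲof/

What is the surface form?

[avogʒigɲof]

/k/ before /ʒ/ (voiced) → [g]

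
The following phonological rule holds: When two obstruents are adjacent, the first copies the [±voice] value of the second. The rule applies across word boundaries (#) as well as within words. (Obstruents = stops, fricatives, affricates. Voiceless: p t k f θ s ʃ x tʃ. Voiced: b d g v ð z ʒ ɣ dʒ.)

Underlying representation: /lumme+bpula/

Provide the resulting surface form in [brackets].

[lumme+ppula]

/b/ before /p/ (voiceless) → [p]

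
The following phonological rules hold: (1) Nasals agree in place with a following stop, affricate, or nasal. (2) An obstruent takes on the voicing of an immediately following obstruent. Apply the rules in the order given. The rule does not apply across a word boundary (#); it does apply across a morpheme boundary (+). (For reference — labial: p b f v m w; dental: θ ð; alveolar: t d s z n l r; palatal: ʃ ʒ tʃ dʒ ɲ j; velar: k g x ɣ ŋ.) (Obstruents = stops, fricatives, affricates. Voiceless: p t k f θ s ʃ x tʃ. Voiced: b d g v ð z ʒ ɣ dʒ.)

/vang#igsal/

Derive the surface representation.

Rule 1: /n/ before /g/ (velar) → [ŋ]
After rule 1: vaŋg#igsal
Rule 2: /g/ before /s/ (voiceless) → [k]

[vaŋg#iksal]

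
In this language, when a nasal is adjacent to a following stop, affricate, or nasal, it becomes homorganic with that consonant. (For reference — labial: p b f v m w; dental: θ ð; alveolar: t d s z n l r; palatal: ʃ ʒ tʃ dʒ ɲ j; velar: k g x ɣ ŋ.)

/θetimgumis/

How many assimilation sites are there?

/m/ before /g/ (velar) → [ŋ]
1 segment changes.

1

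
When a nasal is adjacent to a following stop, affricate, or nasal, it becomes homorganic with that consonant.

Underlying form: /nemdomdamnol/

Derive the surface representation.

/m/ before /d/ (alveolar) → [n]
/m/ before /d/ (alveolar) → [n]
/m/ before /n/ (alveolar) → [n]

[nendondannol]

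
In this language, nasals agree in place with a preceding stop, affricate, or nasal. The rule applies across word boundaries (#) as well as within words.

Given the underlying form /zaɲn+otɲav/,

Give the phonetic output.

/n/ after /ɲ/ (palatal) → [ɲ]
/ɲ/ after /t/ (alveolar) → [n]

[zaɲɲ+otnav]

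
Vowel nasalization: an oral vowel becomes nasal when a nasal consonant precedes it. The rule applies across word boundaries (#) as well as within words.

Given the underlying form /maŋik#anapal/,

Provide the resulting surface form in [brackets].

[mãŋĩk#anãpal]

/a/ after nasal /m/ → [ã]
/i/ after nasal /ŋ/ → [ĩ]
/a/ after nasal /n/ → [ã]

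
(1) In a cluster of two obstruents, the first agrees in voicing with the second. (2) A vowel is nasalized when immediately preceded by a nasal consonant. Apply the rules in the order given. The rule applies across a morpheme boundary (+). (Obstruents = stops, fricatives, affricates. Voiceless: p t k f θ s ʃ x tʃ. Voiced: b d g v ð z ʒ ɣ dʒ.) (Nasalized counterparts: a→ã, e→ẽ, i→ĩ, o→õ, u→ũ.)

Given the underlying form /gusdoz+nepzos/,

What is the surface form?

Rule 1: /s/ before /d/ (voiced) → [z]
Rule 1: /p/ before /z/ (voiced) → [b]
After rule 1: guzdoz+nebzos
Rule 2: /e/ after nasal /n/ → [ẽ]

[guzdoz+nẽbzos]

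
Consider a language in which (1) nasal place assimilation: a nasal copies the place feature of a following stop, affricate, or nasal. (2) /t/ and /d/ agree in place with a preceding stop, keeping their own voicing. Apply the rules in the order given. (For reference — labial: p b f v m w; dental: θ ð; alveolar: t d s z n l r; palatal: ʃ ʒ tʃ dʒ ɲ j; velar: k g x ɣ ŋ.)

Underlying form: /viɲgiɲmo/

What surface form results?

[viŋgimmo]

Rule 1: /ɲ/ before /g/ (velar) → [ŋ]
Rule 1: /ɲ/ before /m/ (labial) → [m]
After rule 1: viŋgimmo
Rule 2: no segment meets the rule's conditions; no change.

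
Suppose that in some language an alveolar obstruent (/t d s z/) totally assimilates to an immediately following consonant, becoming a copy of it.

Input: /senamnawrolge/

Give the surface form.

[senamnawrolge]

no segment meets the rule's conditions; no change.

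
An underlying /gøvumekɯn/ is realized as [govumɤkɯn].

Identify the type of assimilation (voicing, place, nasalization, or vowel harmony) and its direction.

/ø/→[o] /e/→[ɤ].
Vowels agree with the last vowel, so the harmony is regressive.

vowel harmony, regressive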